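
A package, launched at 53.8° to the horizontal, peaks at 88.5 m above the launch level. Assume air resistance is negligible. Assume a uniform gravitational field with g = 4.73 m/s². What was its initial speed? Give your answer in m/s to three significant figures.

At the peak v_y = 0, so v_y0 = √(2gH) = √(2 × 4.73 × 88.5) = 28.93 m/s.
v_y0 = v₀ sin θ ⇒ v₀ = 28.93 / sin 53.8° = 35.86 m/s.

35.9 m/s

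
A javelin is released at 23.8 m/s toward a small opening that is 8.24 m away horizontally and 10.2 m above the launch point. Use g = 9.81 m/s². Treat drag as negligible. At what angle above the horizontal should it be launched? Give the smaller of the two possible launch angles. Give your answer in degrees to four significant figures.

Trajectory: y = x tanθ − g x² (1 + tan²θ)/(2v₀²). With x = 8.24, y = 10.2, v₀ = 23.8, g = 9.81:
0.5879 tan²θ − 8.24 tanθ + (10.79) = 0.
tanθ = [8.24 ± √(8.24² − 4 × 0.5879 × (10.79))] / (2 × 0.5879) = (8.24 ± 6.521) / 1.176, giving tanθ = 1.462 or 12.55.
θ = 55.62° or 85.45°; the smaller is 55.62°.

55.62°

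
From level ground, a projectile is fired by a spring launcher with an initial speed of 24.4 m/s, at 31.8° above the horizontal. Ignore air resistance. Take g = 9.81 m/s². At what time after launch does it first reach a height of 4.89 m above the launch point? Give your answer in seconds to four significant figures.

vₓ = 24.40 cos 31.8° = 20.74 m/s; v_y0 = 24.40 sin 31.8° = 12.86 m/s.
Height y(t) = 12.86 t − 4.905 t² = 4.89 gives 4.905 t² − 12.86 t + 4.89 = 0.
t = [12.86 ± √(12.86² − 2·9.81·4.89)] / 9.81 = (12.86 ± 8.329) / 9.81, so t = 0.4616 s or t = 2.160 s.
The first (ascending) time is 0.4616 s.

0.4616 s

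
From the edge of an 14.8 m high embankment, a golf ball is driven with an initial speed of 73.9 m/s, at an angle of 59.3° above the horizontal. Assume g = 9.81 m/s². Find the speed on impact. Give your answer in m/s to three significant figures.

Horizontal component vₓ = 73.90 cos 59.3° = 37.73 m/s; vertical v_y0 = 73.90 sin 59.3° = 63.54 m/s.
With up positive and y = 0 at the ground: y(t) = 14.8 + (63.54) t − 4.905 t². Setting y = 0 and taking the positive root: t = [63.54 + √(63.54² + 2·9.81·14.8)] / 9.81 = (63.54 + 65.79) / 9.81 = 13.18 s.
Vertical velocity at impact: v_y = v_y0 − g t = 63.54 − 9.81 × 13.18 = −65.79 m/s.
Speed: |v| = √(vₓ² + v_y²) = √(37.73² + 65.79²) = 75.84 m/s.

75.8 m/s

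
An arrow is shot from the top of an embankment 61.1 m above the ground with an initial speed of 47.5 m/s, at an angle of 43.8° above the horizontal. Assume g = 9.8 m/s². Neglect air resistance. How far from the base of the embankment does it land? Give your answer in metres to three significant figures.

282 m

Horizontal component vₓ = 47.50 cos 43.8° = 34.28 m/s; vertical v_y0 = 47.50 sin 43.8° = 32.88 m/s.
The projectile lands when y = 61.1 + (32.88) t − ½·9.80·t² = 0. Positive root: t = (32.88 + √(32.88² + 2·9.80·61.1)) / 9.80 = (32.88 + 47.73) / 9.80 = 8.225 s.
Horizontal distance: R = vₓ t = 34.28 × 8.225 = 282.0 m.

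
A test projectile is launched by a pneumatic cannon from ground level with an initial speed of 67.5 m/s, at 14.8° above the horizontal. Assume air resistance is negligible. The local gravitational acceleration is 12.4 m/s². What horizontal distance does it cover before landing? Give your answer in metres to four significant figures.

Components: vₓ = 67.50 cos 14.8° = 65.26 m/s, v_y0 = 67.50 sin 14.8° = 17.24 m/s.
Time aloft: T = 2 v_y0 / g = 2 × 17.24 / 12.4 = 2.781 s.
Range: R = vₓ T = 65.26 × 2.781 = 181.5 m.

181.5 m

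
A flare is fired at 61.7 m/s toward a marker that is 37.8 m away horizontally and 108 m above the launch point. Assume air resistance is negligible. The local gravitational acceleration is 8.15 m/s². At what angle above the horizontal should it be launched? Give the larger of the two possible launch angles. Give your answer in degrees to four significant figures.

Trajectory: y = x tanθ − g x² (1 + tan²θ)/(2v₀²). With x = 37.8, y = 108, v₀ = 61.7, g = 8.15:
1.529 tan²θ − 37.8 tanθ + (109.5) = 0.
tanθ = [37.8 ± √(37.8² − 4 × 1.529 × (109.5))] / (2 × 1.529) = (37.8 ± 27.55) / 3.059, giving tanθ = 3.352 or 21.36.
θ = 73.39° or 87.32°; the larger is 87.32°.

87.32°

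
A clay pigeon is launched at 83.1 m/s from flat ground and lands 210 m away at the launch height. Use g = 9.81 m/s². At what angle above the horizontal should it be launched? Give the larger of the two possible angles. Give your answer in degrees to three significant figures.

R = v₀² sin 2θ / g gives sin 2θ = gR/v₀² = 9.81·210/83.1² = 0.2983.
2θ = 17.36° or 180° − 17.36° = 162.6°, so θ = 8.678° or 81.32°.
The larger angle is 81.32°.

81.3°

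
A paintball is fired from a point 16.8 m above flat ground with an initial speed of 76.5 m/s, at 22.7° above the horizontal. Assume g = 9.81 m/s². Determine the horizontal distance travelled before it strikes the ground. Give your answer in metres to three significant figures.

462 m

Resolve: vₓ = 76.50 cos 22.7° = 70.57 m/s and v_y0 = 76.50 sin 22.7° = 29.52 m/s.
With up positive and y = 0 at the ground: y(t) = 16.8 + (29.52) t − 4.905 t². Setting y = 0 and taking the positive root: t = [29.52 + √(29.52² + 2·9.81·16.8)] / 9.81 = (29.52 + 34.66) / 9.81 = 6.542 s.
Horizontal distance: R = vₓ t = 70.57 × 6.542 = 461.7 m.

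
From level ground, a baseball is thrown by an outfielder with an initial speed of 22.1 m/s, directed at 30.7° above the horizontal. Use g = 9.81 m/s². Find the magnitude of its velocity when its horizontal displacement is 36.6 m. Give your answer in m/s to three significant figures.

Resolve: vₓ = 22.10 cos 30.7° = 19.00 m/s and v_y0 = 22.10 sin 30.7° = 11.28 m/s.
x = vₓ t ⇒ t = 36.6/19.00 = 1.926 s.
Vertical velocity there: v_y = v_y0 − g t = 11.28 − 9.81 × 1.926 = −7.611 m/s.
Speed: √(vₓ² + v_y²) = √(19.00² + 7.611²) = 20.47 m/s.

20.5 m/s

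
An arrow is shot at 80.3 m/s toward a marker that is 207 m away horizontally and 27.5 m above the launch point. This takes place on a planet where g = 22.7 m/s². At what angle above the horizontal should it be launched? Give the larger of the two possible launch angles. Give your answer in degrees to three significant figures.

64.5°

Trajectory: y = x tanθ − g x² (1 + tan²θ)/(2v₀²). With x = 207, y = 27.5, v₀ = 80.3, g = 22.7:
75.42 tan²θ − 207 tanθ + (102.9) = 0.
tanθ = [207 ± √(207² − 4 × 75.42 × (102.9))] / (2 × 75.42) = (207 ± 108.6) / 150.8, giving tanθ = 0.6522 or 2.092.
θ = 33.11° or 64.45°; the larger is 64.45°.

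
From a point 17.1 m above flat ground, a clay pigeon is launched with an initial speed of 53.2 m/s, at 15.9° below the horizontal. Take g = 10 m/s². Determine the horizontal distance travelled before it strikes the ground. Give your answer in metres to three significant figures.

45.9 m

Resolve: vₓ = 53.20 cos 15.9° = 51.16 m/s and v_y0 = −14.57 m/s (downward).
The projectile lands when y = 17.1 + (−14.57) t − ½·10.0·t² = 0. Positive root: t = (−14.57 + √(14.57² + 2·10.0·17.1)) / 10.0 = (−14.57 + 23.55) / 10.0 = 0.8971 s.
Horizontal distance: R = vₓ t = 51.16 × 0.8971 = 45.90 m.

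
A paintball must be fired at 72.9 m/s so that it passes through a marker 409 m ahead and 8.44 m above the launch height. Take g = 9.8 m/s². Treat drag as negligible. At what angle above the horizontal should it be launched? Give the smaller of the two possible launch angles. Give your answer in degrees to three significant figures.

Trajectory: y = x tanθ − g x² (1 + tan²θ)/(2v₀²). With x = 409, y = 8.44, v₀ = 72.9, g = 9.80:
154.2 tan²θ − 409 tanθ + (162.7) = 0.
tanθ = [409 ± √(409² − 4 × 154.2 × (162.7))] / (2 × 154.2) = (409 ± 258.7) / 308.5, giving tanθ = 0.4873 or 2.164.
θ = 25.98° or 65.20°; the smaller is 25.98°.

26.0°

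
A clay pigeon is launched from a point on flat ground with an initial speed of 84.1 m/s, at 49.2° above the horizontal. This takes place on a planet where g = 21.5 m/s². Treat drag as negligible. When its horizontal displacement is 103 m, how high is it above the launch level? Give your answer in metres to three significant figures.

Horizontal component vₓ = 84.10 cos 49.2° = 54.95 m/s; vertical v_y0 = 84.10 sin 49.2° = 63.66 m/s.
At x = 103 m, t = x/vₓ = 103/54.95 = 1.874 s.
Height: y = v_y0 t − ½ g t² = 63.66 × 1.874 − 10.75 × 1.874² = 119.3 − 37.77 = 81.56 m.

81.6 m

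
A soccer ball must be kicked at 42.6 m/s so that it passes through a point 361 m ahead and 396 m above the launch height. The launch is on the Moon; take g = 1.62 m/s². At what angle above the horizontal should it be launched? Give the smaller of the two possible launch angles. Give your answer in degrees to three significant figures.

Trajectory: y = x tanθ − g x² (1 + tan²θ)/(2v₀²). With x = 361, y = 396, v₀ = 42.6, g = 1.62:
58.17 tan²θ − 361 tanθ + (454.2) = 0.
tanθ = [361 ± √(361² − 4 × 58.17 × (454.2))] / (2 × 58.17) = (361 ± 157.0) / 116.3, giving tanθ = 1.754 or 4.453.
θ = 60.30° or 77.34°; the smaller is 60.30°.

60.3°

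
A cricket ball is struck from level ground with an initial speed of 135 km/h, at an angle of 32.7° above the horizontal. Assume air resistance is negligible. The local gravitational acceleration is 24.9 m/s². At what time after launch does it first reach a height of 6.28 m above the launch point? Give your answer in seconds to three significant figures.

Convert: 135 km/h = 135/3.6 = 37.50 m/s.
vₓ = 37.50 cos 32.7° = 31.56 m/s; v_y0 = 37.50 sin 32.7° = 20.26 m/s.
Height y(t) = 20.26 t − 12.45 t² = 6.28 gives 12.45 t² − 20.26 t + 6.28 = 0.
Quadratic formula: t = (20.26 ± √97.684) / 24.9 = (20.26 ± 9.883) / 24.9 → t = 0.4167 s or 1.211 s.
The first (ascending) time is 0.4167 s.

0.417 s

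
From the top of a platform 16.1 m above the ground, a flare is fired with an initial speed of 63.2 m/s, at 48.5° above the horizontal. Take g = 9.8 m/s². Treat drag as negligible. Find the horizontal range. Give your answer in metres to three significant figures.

418 m

Components: vₓ = 63.20 cos 48.5° = 41.88 m/s, v_y0 = 63.20 sin 48.5° = 47.33 m/s.
The projectile lands when y = 16.1 + (47.33) t − ½·9.80·t² = 0. Positive root: t = (47.33 + √(47.33² + 2·9.80·16.1)) / 9.80 = (47.33 + 50.56) / 9.80 = 9.989 s.
Horizontal distance: R = vₓ t = 41.88 × 9.989 = 418.3 m.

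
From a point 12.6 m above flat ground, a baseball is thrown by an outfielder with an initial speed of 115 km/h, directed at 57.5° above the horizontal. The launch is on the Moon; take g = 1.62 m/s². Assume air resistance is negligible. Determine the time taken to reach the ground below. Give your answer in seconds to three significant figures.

Convert: 115 km/h = 115/3.6 = 31.94 m/s.
Components: vₓ = 31.94 cos 57.5° = 17.16 m/s, v_y0 = 31.94 sin 57.5° = 26.94 m/s.
With up positive and y = 0 at the ground: y(t) = 12.6 + (26.94) t − 0.8100 t². Setting y = 0 and taking the positive root: t = [26.94 + √(26.94² + 2·1.62·12.6)] / 1.62 = (26.94 + 27.69) / 1.62 = 33.72 s.

33.7 s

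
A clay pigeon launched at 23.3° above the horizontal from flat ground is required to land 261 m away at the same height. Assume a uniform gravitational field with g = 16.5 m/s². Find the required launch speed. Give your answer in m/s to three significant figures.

From R = (v₀² / g) sin 2θ: v₀ = √(gR / sin 2θ).
v₀ = √(16.5 × 261 / sin 46.60°) = √(4306 / 0.7266) = √5927.1 = 76.99 m/s.

77.0 m/s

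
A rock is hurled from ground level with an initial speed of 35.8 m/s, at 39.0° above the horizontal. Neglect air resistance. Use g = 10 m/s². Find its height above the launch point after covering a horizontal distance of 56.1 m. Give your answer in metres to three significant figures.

25.1 m

Horizontal component vₓ = 35.80 cos 39.0° = 27.82 m/s; vertical v_y0 = 35.80 sin 39.0° = 22.53 m/s.
At x = 56.1 m, t = x/vₓ = 56.1/27.82 = 2.016 s.
Height: y = v_y0 t − ½ g t² = 22.53 × 2.016 − 5.000 × 2.016² = 45.43 − 20.33 = 25.10 m.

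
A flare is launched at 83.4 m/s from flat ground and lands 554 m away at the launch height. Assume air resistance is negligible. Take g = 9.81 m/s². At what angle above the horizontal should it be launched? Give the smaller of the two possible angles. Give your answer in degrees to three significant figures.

From R = (v₀²/g) sin 2θ: sin 2θ = 9.81 × 554 / 6955.6 = 0.7814.
2θ = 51.38° or 180° − 51.38° = 128.6°, so θ = 25.69° or 64.31°.
The smaller angle is 25.69°.

25.7°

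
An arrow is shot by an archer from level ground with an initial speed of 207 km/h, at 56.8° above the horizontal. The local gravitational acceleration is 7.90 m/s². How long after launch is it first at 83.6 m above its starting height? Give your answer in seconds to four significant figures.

2.099 s

Convert: 207 km/h = 207/3.6 = 57.50 m/s.
Horizontal component vₓ = 57.50 cos 56.8° = 31.48 m/s; vertical v_y0 = 57.50 sin 56.8° = 48.11 m/s.
Set y = v_y0 t − ½ g t² = 83.6: 3.950 t² − 48.11 t + 83.6 = 0.
Quadratic formula: t = (48.11 ± √994.07) / 7.90 = (48.11 ± 31.53) / 7.90 → t = 2.099 s or 10.08 s.
The first (ascending) time is 2.099 s.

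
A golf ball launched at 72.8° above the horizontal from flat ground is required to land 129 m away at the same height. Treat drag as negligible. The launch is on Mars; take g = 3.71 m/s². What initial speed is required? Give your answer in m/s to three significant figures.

29.1 m/s

On level ground R = v₀² sin 2θ / g ⇒ v₀ = √(gR / sin 2θ).
v₀ = √(3.71 × 129 / sin 145.6°) = √(478.6 / 0.5650) = √847.11 = 29.11 m/s.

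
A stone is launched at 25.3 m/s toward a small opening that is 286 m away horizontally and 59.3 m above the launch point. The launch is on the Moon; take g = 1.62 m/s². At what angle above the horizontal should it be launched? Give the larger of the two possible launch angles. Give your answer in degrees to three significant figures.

63.0°

Trajectory: y = x tanθ − g x² (1 + tan²θ)/(2v₀²). With x = 286, y = 59.3, v₀ = 25.3, g = 1.62:
103.5 tan²θ − 286 tanθ + (162.8) = 0.
tanθ = [286 ± √(286² − 4 × 103.5 × (162.8))] / (2 × 103.5) = (286 ± 119.9) / 207.0, giving tanθ = 0.8021 or 1.961.
θ = 38.73° or 62.98°; the larger is 62.98°.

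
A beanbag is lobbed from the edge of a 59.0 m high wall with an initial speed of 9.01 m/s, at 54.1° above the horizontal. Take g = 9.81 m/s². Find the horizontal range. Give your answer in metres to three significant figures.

Horizontal component vₓ = 9.010 cos 54.1° = 5.283 m/s; vertical v_y0 = 9.010 sin 54.1° = 7.298 m/s.
Vertical motion (up positive, ground at y = 0): 4.905 t² − (7.298) t − 59.0 = 0, so t = (7.298 + √(7.298² + 2·9.81·59.0)) / 9.81 = (7.298 + 34.80) / 9.81 = 4.291 s.
Horizontal distance: R = vₓ t = 5.283 × 4.291 = 22.67 m.

22.7 m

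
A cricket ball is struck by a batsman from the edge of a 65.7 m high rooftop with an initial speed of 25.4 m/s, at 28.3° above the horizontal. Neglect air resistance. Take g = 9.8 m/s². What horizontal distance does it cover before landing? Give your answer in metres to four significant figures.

Components: vₓ = 25.40 cos 28.3° = 22.36 m/s, v_y0 = 25.40 sin 28.3° = 12.04 m/s.
The projectile lands when y = 65.7 + (12.04) t − ½·9.80·t² = 0. Positive root: t = (12.04 + √(12.04² + 2·9.80·65.7)) / 9.80 = (12.04 + 37.85) / 9.80 = 5.091 s.
Horizontal distance: R = vₓ t = 22.36 × 5.091 = 113.9 m.

113.9 m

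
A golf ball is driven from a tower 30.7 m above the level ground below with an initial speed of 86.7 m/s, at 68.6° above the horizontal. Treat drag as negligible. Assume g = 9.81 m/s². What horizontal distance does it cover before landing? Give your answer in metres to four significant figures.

Components: vₓ = 86.70 cos 68.6° = 31.63 m/s, v_y0 = 86.70 sin 68.6° = 80.72 m/s.
With up positive and y = 0 at the ground: y(t) = 30.7 + (80.72) t − 4.905 t². Setting y = 0 and taking the positive root: t = [80.72 + √(80.72² + 2·9.81·30.7)] / 9.81 = (80.72 + 84.37) / 9.81 = 16.83 s.
Horizontal distance: R = vₓ t = 31.63 × 16.83 = 532.4 m.

532.4 m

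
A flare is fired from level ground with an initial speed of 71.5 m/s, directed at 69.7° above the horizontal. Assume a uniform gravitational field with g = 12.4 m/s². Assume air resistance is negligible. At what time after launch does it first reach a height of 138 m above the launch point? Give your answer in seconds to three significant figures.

Horizontal component vₓ = 71.50 cos 69.7° = 24.81 m/s; vertical v_y0 = 71.50 sin 69.7° = 67.06 m/s.
Set y = v_y0 t − ½ g t² = 138: 6.200 t² − 67.06 t + 138 = 0.
t = [67.06 ± √(67.06² − 2·12.4·138)] / 12.4 = (67.06 ± 32.78) / 12.4, so t = 2.764 s or t = 8.052 s.
The first (ascending) time is 2.764 s.

2.76 s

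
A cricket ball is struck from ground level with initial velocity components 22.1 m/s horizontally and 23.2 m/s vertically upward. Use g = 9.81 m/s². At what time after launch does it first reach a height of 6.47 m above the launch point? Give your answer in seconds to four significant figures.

Require v_y0 t − ½ g t² = 6.47, i.e. 4.905 t² − 23.20 t + 6.47 = 0.
t = [23.20 ± √(23.20² − 2·9.81·6.47)] / 9.81 = (23.20 ± 20.28) / 9.81, so t = 0.2976 s or t = 4.432 s.
The first (ascending) time is 0.2976 s.

0.2976 s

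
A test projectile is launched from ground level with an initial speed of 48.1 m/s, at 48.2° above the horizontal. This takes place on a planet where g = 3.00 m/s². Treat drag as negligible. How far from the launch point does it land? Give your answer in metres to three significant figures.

766 m

Resolve: vₓ = 48.10 cos 48.2° = 32.06 m/s and v_y0 = 48.10 sin 48.2° = 35.86 m/s.
Flight time T = 2 v_y0 / g = 23.90 s.
Horizontal distance R = vₓ T = 32.06 × 23.90 = 766.4 m.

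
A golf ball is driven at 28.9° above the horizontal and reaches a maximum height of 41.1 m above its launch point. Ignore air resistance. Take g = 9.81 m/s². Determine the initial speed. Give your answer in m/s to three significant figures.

58.8 m/s

At the peak v_y = 0, so v_y0 = √(2gH) = √(2 × 9.81 × 41.1) = 28.40 m/s.
v_y0 = v₀ sin θ ⇒ v₀ = 28.40 / sin 28.9° = 58.76 m/s.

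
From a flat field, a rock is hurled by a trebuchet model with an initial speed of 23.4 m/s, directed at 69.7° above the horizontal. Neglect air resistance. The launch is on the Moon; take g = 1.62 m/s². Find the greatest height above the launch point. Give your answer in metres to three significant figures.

149 m

vₓ = 23.40 cos 69.7° = 8.118 m/s; v_y0 = 23.40 sin 69.7° = 21.95 m/s.
At the apex v_y = 0, so H = v_y0²/(2g) = 21.95²/3.240 = 148.7 m.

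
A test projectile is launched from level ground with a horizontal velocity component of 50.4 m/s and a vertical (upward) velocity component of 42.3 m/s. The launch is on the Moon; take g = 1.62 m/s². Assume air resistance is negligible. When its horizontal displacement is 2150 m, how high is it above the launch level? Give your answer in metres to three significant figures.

Time to reach x = 2150 m: t = x/vₓ = 2150/50.40 = 42.66 s.
Height: y = v_y0 t − ½ g t² = 42.30 × 42.66 − 0.8100 × 42.66² = 1804 − 1474 = 330.5 m.

330 m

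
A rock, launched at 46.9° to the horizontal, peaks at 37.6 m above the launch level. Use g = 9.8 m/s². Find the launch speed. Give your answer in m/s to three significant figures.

At the peak v_y = 0, so v_y0 = √(2gH) = √(2 × 9.80 × 37.6) = 27.15 m/s.
v_y0 = v₀ sin θ ⇒ v₀ = 27.15 / sin 46.9° = 37.18 m/s.

37.2 m/s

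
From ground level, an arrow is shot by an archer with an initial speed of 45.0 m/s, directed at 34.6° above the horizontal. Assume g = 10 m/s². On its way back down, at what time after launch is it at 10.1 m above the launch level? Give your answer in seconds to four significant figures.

4.679 s

Resolve: vₓ = 45.00 cos 34.6° = 37.04 m/s and v_y0 = 45.00 sin 34.6° = 25.55 m/s.
Require v_y0 t − ½ g t² = 10.1, i.e. 5.000 t² − 25.55 t + 10.1 = 0.
t = [25.55 ± √(25.55² − 2·10.0·10.1)] / 10.0 = (25.55 ± 21.24) / 10.0, so t = 0.4317 s or t = 4.679 s.
The descending-branch root is 4.679 s.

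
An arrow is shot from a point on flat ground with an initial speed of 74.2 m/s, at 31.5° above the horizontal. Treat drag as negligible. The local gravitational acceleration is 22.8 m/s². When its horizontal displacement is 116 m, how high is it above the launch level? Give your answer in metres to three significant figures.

vₓ = 74.20 cos 31.5° = 63.27 m/s; v_y0 = 74.20 sin 31.5° = 38.77 m/s.
Time to reach x = 116 m: t = x/vₓ = 116/63.27 = 1.834 s.
Height: y = v_y0 t − ½ g t² = 38.77 × 1.834 − 11.40 × 1.834² = 71.08 − 38.32 = 32.76 m.

32.8 m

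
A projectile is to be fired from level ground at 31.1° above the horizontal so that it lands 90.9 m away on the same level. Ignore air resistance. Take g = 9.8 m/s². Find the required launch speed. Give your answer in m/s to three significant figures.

31.7 m/s

From R = (v₀² / g) sin 2θ: v₀ = √(gR / sin 2θ).
v₀ = √(9.80 × 90.9 / sin 62.20°) = √(890.8 / 0.8846) = √1007.1 = 31.73 m/s.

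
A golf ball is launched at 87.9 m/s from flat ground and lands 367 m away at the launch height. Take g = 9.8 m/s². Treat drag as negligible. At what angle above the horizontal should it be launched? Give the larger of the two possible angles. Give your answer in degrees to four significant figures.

Level-ground range R = v₀² sin(2θ)/g ⇒ sin(2θ) = gR/v₀² = 9.80 × 367 / 87.9² = 0.4655.
2θ = 27.74° or 180° − 27.74° = 152.3°, so θ = 13.87° or 76.13°.
The larger angle is 76.13°.

76.13°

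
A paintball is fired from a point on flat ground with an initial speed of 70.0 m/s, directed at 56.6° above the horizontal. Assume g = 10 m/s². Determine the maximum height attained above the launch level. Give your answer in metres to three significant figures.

171 m

vₓ = 70.00 cos 56.6° = 38.53 m/s; v_y0 = 70.00 sin 56.6° = 58.44 m/s.
Peak height H = v_y0² / (2g) = 3415.2 / 20.00 = 170.8 m.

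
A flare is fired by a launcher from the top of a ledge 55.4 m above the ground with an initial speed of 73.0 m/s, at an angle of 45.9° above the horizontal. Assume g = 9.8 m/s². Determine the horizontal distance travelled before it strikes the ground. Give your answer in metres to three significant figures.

Horizontal component vₓ = 73.00 cos 45.9° = 50.80 m/s; vertical v_y0 = 73.00 sin 45.9° = 52.42 m/s.
With up positive and y = 0 at the ground: y(t) = 55.4 + (52.42) t − 4.900 t². Setting y = 0 and taking the positive root: t = [52.42 + √(52.42² + 2·9.80·55.4)] / 9.80 = (52.42 + 61.92) / 9.80 = 11.67 s.
Horizontal distance: R = vₓ t = 50.80 × 11.67 = 592.7 m.

593 m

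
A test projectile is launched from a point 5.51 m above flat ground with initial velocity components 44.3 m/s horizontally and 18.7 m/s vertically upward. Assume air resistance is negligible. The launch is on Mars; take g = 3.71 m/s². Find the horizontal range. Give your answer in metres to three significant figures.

Vertical motion (up positive, ground at y = 0): 1.855 t² − (18.70) t − 5.51 = 0, so t = (18.70 + √(18.70² + 2·3.71·5.51)) / 3.71 = (18.70 + 19.76) / 3.71 = 10.37 s.
Horizontal distance: R = vₓ t = 44.30 × 10.37 = 459.3 m.

459 m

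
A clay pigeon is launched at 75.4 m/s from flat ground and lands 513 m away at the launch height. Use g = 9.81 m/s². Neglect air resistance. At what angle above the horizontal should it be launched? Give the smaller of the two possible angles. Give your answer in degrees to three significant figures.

31.1°

From R = (v₀²/g) sin 2θ: sin 2θ = 9.81 × 513 / 5685.2 = 0.8852.
2θ = 62.28° or 180° − 62.28° = 117.7°, so θ = 31.14° or 58.86°.
The smaller angle is 31.14°.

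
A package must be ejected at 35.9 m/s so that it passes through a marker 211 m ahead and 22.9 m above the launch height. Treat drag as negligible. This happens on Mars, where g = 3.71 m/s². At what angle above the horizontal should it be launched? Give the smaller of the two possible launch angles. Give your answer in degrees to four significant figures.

Trajectory: y = x tanθ − g x² (1 + tan²θ)/(2v₀²). With x = 211, y = 22.9, v₀ = 35.9, g = 3.71:
64.08 tan²θ − 211 tanθ + (86.98) = 0.
tanθ = [211 ± √(211² − 4 × 64.08 × (86.98))] / (2 × 64.08) = (211 ± 149.1) / 128.2, giving tanθ = 0.4831 or 2.810.
θ = 25.79° or 70.41°; the smaller is 25.79°.

25.79°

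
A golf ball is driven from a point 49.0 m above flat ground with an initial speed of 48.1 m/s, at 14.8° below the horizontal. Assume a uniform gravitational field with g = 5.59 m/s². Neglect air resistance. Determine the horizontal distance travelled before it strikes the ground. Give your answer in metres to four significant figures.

117.7 m

Components: vₓ = 48.10 cos 14.8° = 46.50 m/s, v_y0 = −12.29 m/s (downward).
The projectile lands when y = 49.0 + (−12.29) t − ½·5.59·t² = 0. Positive root: t = (−12.29 + √(12.29² + 2·5.59·49.0)) / 5.59 = (−12.29 + 26.43) / 5.59 = 2.531 s.
Horizontal distance: R = vₓ t = 46.50 × 2.531 = 117.7 m.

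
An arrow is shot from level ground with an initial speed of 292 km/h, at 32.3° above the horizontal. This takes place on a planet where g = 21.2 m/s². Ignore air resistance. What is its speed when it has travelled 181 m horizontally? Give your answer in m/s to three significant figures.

69.7 m/s

Convert: 292 km/h = 292/3.6 = 81.11 m/s.
Horizontal component vₓ = 81.11 cos 32.3° = 68.56 m/s; vertical v_y0 = 81.11 sin 32.3° = 43.34 m/s.
At x = 181 m, t = x/vₓ = 181/68.56 = 2.640 s.
Vertical velocity there: v_y = v_y0 − g t = 43.34 − 21.2 × 2.640 = −12.63 m/s.
Speed: √(vₓ² + v_y²) = √(68.56² + 12.63²) = 69.71 m/s.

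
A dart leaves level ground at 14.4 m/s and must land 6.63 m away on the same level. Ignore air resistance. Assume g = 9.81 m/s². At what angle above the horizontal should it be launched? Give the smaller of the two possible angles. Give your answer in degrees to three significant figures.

9.14°

Level-ground range R = v₀² sin(2θ)/g ⇒ sin(2θ) = gR/v₀² = 9.81 × 6.63 / 14.4² = 0.3137.
2θ = 18.28° or 180° − 18.28° = 161.7°, so θ = 9.140° or 80.86°.
The smaller angle is 9.140°.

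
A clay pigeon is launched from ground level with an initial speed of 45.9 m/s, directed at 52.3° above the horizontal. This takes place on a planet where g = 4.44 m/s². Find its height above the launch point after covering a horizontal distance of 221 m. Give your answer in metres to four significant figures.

148.3 m

vₓ = 45.90 cos 52.3° = 28.07 m/s; v_y0 = 45.90 sin 52.3° = 36.32 m/s.
At x = 221 m, t = x/vₓ = 221/28.07 = 7.873 s.
Height: y = v_y0 t − ½ g t² = 36.32 × 7.873 − 2.220 × 7.873² = 285.9 − 137.6 = 148.3 m.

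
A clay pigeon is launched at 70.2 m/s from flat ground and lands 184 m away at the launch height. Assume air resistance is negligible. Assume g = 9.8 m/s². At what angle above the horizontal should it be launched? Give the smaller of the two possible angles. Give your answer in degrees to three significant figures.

10.7°

From R = (v₀²/g) sin 2θ: sin 2θ = 9.80 × 184 / 4928.0 = 0.3659.
2θ = 21.46° or 180° − 21.46° = 158.5°, so θ = 10.73° or 79.27°.
The smaller angle is 10.73°.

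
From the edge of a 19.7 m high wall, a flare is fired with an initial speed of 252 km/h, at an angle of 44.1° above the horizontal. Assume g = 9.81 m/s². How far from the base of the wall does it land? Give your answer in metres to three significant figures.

519 m

Convert: 252 km/h = 252/3.6 = 70.00 m/s.
Resolve: vₓ = 70.00 cos 44.1° = 50.27 m/s and v_y0 = 70.00 sin 44.1° = 48.71 m/s.
With up positive and y = 0 at the ground: y(t) = 19.7 + (48.71) t − 4.905 t². Setting y = 0 and taking the positive root: t = [48.71 + √(48.71² + 2·9.81·19.7)] / 9.81 = (48.71 + 52.53) / 9.81 = 10.32 s.
Horizontal distance: R = vₓ t = 50.27 × 10.32 = 518.8 m.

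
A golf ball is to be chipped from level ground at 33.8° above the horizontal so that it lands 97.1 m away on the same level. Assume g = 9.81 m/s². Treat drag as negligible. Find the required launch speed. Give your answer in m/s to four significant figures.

32.10 m/s

From R = (v₀² / g) sin 2θ: v₀ = √(gR / sin 2θ).
v₀ = √(9.81 × 97.1 / sin 67.60°) = √(952.6 / 0.9245) = √1030.3 = 32.10 m/s.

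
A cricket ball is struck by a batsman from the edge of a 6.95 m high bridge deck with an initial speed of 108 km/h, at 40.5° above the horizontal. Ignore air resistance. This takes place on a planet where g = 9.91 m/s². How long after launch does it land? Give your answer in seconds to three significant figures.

Convert: 108 km/h = 108/3.6 = 30.00 m/s.
Horizontal component vₓ = 30.00 cos 40.5° = 22.81 m/s; vertical v_y0 = 30.00 sin 40.5° = 19.48 m/s.
Vertical motion (up positive, ground at y = 0): 4.955 t² − (19.48) t − 6.95 = 0, so t = (19.48 + √(19.48² + 2·9.91·6.95)) / 9.91 = (19.48 + 22.75) / 9.91 = 4.261 s.

4.26 s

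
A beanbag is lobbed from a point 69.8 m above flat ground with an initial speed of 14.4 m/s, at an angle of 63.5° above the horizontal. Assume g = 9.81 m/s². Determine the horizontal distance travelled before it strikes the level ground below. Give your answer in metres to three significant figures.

Resolve: vₓ = 14.40 cos 63.5° = 6.425 m/s and v_y0 = 14.40 sin 63.5° = 12.89 m/s.
The projectile lands when y = 69.8 + (12.89) t − ½·9.81·t² = 0. Positive root: t = (12.89 + √(12.89² + 2·9.81·69.8)) / 9.81 = (12.89 + 39.19) / 9.81 = 5.308 s.
Horizontal distance: R = vₓ t = 6.425 × 5.308 = 34.11 m.

34.1 m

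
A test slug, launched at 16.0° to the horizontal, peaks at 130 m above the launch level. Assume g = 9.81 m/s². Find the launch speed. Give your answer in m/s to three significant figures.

183 m/s

At the peak v_y = 0, so v_y0 = √(2gH) = √(2 × 9.81 × 130) = 50.50 m/s.
v_y0 = v₀ sin θ ⇒ v₀ = 50.50 / sin 16.0° = 183.2 m/s.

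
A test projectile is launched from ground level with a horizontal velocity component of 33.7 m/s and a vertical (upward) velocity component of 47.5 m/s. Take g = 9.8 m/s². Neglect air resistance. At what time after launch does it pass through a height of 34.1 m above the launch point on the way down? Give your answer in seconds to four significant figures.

Require v_y0 t − ½ g t² = 34.1, i.e. 4.900 t² − 47.50 t + 34.1 = 0.
t = [47.50 ± √(47.50² − 2·9.80·34.1)] / 9.80 = (47.50 ± 39.85) / 9.80, so t = 0.7808 s or t = 8.913 s.
The descending-branch root is 8.913 s.

8.913 s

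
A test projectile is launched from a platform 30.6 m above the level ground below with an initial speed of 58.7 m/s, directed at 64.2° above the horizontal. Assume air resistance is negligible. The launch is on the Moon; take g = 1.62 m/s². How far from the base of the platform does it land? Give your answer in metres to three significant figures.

1680 m

Horizontal component vₓ = 58.70 cos 64.2° = 25.55 m/s; vertical v_y0 = 58.70 sin 64.2° = 52.85 m/s.
Vertical motion (up positive, ground at y = 0): 0.8100 t² − (52.85) t − 30.6 = 0, so t = (52.85 + √(52.85² + 2·1.62·30.6)) / 1.62 = (52.85 + 53.78) / 1.62 = 65.82 s.
Horizontal distance: R = vₓ t = 25.55 × 65.82 = 1682 m.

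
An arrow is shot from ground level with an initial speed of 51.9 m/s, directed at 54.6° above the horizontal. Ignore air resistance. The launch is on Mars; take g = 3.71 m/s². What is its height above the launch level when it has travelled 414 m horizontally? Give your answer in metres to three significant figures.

vₓ = 51.90 cos 54.6° = 30.06 m/s; v_y0 = 51.90 sin 54.6° = 42.31 m/s.
Time to reach x = 414 m: t = x/vₓ = 414/30.06 = 13.77 s.
Height: y = v_y0 t − ½ g t² = 42.31 × 13.77 − 1.855 × 13.77² = 582.6 − 351.7 = 230.8 m.

231 m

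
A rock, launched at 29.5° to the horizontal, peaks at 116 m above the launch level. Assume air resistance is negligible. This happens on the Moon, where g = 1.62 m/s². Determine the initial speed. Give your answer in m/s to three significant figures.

At the peak v_y = 0, so v_y0 = √(2gH) = √(2 × 1.62 × 116) = 19.39 m/s.
v_y0 = v₀ sin θ ⇒ v₀ = 19.39 / sin 29.5° = 39.37 m/s.

39.4 m/s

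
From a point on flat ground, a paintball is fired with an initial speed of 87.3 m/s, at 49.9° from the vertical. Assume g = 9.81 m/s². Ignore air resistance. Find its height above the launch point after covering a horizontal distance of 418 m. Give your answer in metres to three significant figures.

Resolve: vₓ = 87.30 sin 49.9° = 66.78 m/s and v_y0 = 87.30 cos 49.9° = 56.23 m/s.
x = vₓ t ⇒ t = 418/66.78 = 6.260 s.
Height: y = v_y0 t − ½ g t² = 56.23 × 6.260 − 4.905 × 6.260² = 352.0 − 192.2 = 159.8 m.

160 m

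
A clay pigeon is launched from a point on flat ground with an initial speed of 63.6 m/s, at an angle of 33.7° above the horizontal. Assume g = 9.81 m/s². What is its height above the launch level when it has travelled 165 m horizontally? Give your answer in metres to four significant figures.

Resolve: vₓ = 63.60 cos 33.7° = 52.91 m/s and v_y0 = 63.60 sin 33.7° = 35.29 m/s.
At x = 165 m, t = x/vₓ = 165/52.91 = 3.118 s.
Height: y = v_y0 t − ½ g t² = 35.29 × 3.118 − 4.905 × 3.118² = 110.0 − 47.70 = 62.34 m.

62.34 m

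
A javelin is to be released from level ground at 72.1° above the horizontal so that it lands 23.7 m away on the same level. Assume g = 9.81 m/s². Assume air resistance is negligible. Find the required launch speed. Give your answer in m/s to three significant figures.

19.9 m/s

On level ground R = v₀² sin 2θ / g ⇒ v₀ = √(gR / sin 2θ).
v₀ = √(9.81 × 23.7 / sin 144.2°) = √(232.5 / 0.5850) = √397.46 = 19.94 m/s.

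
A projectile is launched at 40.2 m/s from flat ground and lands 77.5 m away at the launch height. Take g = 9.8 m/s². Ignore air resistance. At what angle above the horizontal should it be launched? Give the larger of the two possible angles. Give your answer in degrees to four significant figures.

From R = (v₀²/g) sin 2θ: sin 2θ = 9.80 × 77.5 / 1616.0 = 0.4700.
2θ = 28.03° or 180° − 28.03° = 152.0°, so θ = 14.02° or 75.98°.
The larger angle is 75.98°.

75.98°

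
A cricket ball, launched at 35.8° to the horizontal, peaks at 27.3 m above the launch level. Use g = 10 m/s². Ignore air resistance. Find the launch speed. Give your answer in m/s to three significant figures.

At the peak v_y = 0, so v_y0 = √(2gH) = √(2 × 10.0 × 27.3) = 23.37 m/s.
v_y0 = v₀ sin θ ⇒ v₀ = 23.37 / sin 35.8° = 39.95 m/s.

39.9 m/s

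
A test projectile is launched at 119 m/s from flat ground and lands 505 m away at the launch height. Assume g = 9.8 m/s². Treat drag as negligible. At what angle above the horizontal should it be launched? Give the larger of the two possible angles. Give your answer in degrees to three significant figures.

79.8°

Level-ground range R = v₀² sin(2θ)/g ⇒ sin(2θ) = gR/v₀² = 9.80 × 505 / 119² = 0.3495.
2θ = 20.46° or 180° − 20.46° = 159.5°, so θ = 10.23° or 79.77°.
The larger angle is 79.77°.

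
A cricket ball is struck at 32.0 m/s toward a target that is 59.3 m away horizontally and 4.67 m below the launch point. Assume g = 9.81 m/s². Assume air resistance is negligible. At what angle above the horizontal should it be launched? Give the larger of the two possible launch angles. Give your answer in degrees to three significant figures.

Trajectory: y = x tanθ − g x² (1 + tan²θ)/(2v₀²). With x = 59.3, y = −4.67, v₀ = 32.0, g = 9.81:
16.84 tan²θ − 59.3 tanθ + (12.17) = 0.
tanθ = [59.3 ± √(59.3² − 4 × 16.84 × (12.17))] / (2 × 16.84) = (59.3 ± 51.93) / 33.69, giving tanθ = 0.2189 or 3.302.
θ = 12.35° or 73.15°; the larger is 73.15°.

73.1°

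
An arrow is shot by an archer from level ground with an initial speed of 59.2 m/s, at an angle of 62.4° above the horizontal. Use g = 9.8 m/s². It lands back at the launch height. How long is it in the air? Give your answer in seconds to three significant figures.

Components: vₓ = 59.20 cos 62.4° = 27.43 m/s, v_y0 = 59.20 sin 62.4° = 52.46 m/s.
Time of flight on level ground: T = 2 v_y0 / g = 2 × 52.46 / 9.80 = 10.71 s.

10.7 s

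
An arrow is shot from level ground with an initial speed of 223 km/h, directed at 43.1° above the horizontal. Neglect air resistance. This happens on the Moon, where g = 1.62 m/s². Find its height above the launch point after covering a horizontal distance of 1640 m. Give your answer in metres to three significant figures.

470 m

Convert: 223 km/h = 223/3.6 = 61.94 m/s.
Components: vₓ = 61.94 cos 43.1° = 45.23 m/s, v_y0 = 61.94 sin 43.1° = 42.33 m/s.
x = vₓ t ⇒ t = 1640/45.23 = 36.26 s.
Height: y = v_y0 t − ½ g t² = 42.33 × 36.26 − 0.8100 × 36.26² = 1535 − 1065 = 469.7 m.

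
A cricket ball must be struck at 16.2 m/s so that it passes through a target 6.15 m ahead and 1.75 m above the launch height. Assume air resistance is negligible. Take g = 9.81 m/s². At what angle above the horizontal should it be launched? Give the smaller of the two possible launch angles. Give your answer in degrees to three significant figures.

22.8°

Trajectory: y = x tanθ − g x² (1 + tan²θ)/(2v₀²). With x = 6.15, y = 1.75, v₀ = 16.2, g = 9.81:
0.7069 tan²θ − 6.15 tanθ + (2.457) = 0.
tanθ = [6.15 ± √(6.15² − 4 × 0.7069 × (2.457))] / (2 × 0.7069) = (6.15 ± 5.557) / 1.414, giving tanθ = 0.4197 or 8.280.
θ = 22.77° or 83.11°; the smaller is 22.77°.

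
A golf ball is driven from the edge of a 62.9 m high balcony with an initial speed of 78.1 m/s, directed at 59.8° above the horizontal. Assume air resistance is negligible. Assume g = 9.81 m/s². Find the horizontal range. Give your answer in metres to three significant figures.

575 m

Horizontal component vₓ = 78.10 cos 59.8° = 39.29 m/s; vertical v_y0 = 78.10 sin 59.8° = 67.50 m/s.
With up positive and y = 0 at the ground: y(t) = 62.9 + (67.50) t − 4.905 t². Setting y = 0 and taking the positive root: t = [67.50 + √(67.50² + 2·9.81·62.9)] / 9.81 = (67.50 + 76.09) / 9.81 = 14.64 s.
Horizontal distance: R = vₓ t = 39.29 × 14.64 = 575.0 m.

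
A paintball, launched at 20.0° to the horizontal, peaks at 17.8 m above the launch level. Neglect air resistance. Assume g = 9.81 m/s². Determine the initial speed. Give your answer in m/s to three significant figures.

54.6 m/s

At the peak v_y = 0, so v_y0 = √(2gH) = √(2 × 9.81 × 17.8) = 18.69 m/s.
v_y0 = v₀ sin θ ⇒ v₀ = 18.69 / sin 20.0° = 54.64 m/s.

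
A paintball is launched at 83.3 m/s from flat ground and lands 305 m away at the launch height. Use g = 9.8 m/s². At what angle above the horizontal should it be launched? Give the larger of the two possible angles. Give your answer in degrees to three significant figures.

77.2°

Level-ground range R = v₀² sin(2θ)/g ⇒ sin(2θ) = gR/v₀² = 9.80 × 305 / 83.3² = 0.4308.
2θ = 25.52° or 180° − 25.52° = 154.5°, so θ = 12.76° or 77.24°.
The larger angle is 77.24°.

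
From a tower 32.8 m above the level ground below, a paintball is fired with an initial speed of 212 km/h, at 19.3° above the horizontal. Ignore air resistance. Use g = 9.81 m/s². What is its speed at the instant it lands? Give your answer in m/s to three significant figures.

Convert: 212 km/h = 212/3.6 = 58.89 m/s.
vₓ = 58.89 cos 19.3° = 55.58 m/s; v_y0 = 58.89 sin 19.3° = 19.46 m/s.
Vertical motion (up positive, ground at y = 0): 4.905 t² − (19.46) t − 32.8 = 0, so t = (19.46 + √(19.46² + 2·9.81·32.8)) / 9.81 = (19.46 + 31.97) / 9.81 = 5.243 s.
Vertical velocity at impact: v_y = v_y0 − g t = 19.46 − 9.81 × 5.243 = −31.97 m/s.
Speed: |v| = √(vₓ² + v_y²) = √(55.58² + 31.97²) = 64.12 m/s.

64.1 m/s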